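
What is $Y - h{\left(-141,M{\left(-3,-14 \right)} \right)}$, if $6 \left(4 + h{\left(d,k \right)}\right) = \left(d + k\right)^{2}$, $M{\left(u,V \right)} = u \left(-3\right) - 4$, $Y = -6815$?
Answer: $- \frac{29681}{3} \approx -9893.7$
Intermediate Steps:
$M{\left(u,V \right)} = -4 - 3 u$ ($M{\left(u,V \right)} = - 3 u - 4 = -4 - 3 u$)
$h{\left(d,k \right)} = -4 + \frac{\left(d + k\right)^{2}}{6}$
$Y - h{\left(-141,M{\left(-3,-14 \right)} \right)} = -6815 - \left(-4 + \frac{\left(-141 - -5\right)^{2}}{6}\right) = -6815 - \left(-4 + \frac{\left(-141 + \left(-4 + 9\right)\right)^{2}}{6}\right) = -6815 - \left(-4 + \frac{\left(-141 + 5\right)^{2}}{6}\right) = -6815 - \left(-4 + \frac{\left(-136\right)^{2}}{6}\right) = -6815 - \left(-4 + \frac{1}{6} \cdot 18496\right) = -6815 - \left(-4 + \frac{9248}{3}\right) = -6815 - \frac{9236}{3} = - \frac{29681}{3}$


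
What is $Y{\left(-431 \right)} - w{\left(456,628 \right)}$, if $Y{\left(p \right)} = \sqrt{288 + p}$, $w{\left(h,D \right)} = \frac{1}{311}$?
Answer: $- \frac{1}{311} + i \sqrt{143} \approx -0.0032154 + 11.958 i$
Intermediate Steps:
$w{\left(h,D \right)} = \frac{1}{311}$
$Y{\left(-431 \right)} - w{\left(456,628 \right)} = \sqrt{288 - 431} - \frac{1}{311} = \sqrt{-143} - \frac{1}{311} = i \sqrt{143} - \frac{1}{311} = - \frac{1}{311} + i \sqrt{143}$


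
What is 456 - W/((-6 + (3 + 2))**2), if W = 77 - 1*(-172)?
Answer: 207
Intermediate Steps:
W = 249 (W = 77 + 172 = 249)
456 - W/((-6 + (3 + 2))**2) = 456 - 249/((-6 + (3 + 2))**2) = 456 - 249/((-6 + 5)**2) = 456 - 249/((-1)**2) = 456 - 249/1 = 456 - 249 = 207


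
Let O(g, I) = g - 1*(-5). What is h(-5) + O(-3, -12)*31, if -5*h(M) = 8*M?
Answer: 70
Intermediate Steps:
h(M) = -8*M/5
O(g, I) = 5 + g (O(g, I) = g + 5 = 5 + g)
h(-5) + O(-3, -12)*31 = -8/5*(-5) + (5 - 3)*31 = 8 + 2*31 = 8 + 62 = 70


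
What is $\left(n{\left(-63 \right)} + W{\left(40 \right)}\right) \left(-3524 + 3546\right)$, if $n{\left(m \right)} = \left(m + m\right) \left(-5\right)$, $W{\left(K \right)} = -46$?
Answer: $12848$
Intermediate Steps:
$n{\left(m \right)} = - 10 m$ ($n{\left(m \right)} = 2 m \left(-5\right) = - 10 m$)
$\left(n{\left(-63 \right)} + W{\left(40 \right)}\right) \left(-3524 + 3546\right) = \left(\left(-10\right) \left(-63\right) - 46\right) \left(-3524 + 3546\right) = \left(630 - 46\right) 22 = 584 \cdot 22 = 12848$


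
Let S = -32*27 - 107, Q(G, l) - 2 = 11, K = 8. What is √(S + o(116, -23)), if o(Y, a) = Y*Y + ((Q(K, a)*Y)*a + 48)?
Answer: I*√22151 ≈ 148.83*I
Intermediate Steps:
Q(G, l) = 13 (Q(G, l) = 2 + 11 = 13)
o(Y, a) = 48 + Y² + 13*Y*a (o(Y, a) = Y*Y + ((13*Y)*a + 48) = Y² + (13*Y*a + 48) = Y² + (48 + 13*Y*a) = 48 + Y² + 13*Y*a)
S = -971 (S = -864 - 107 = -971)
√(S + o(116, -23)) = √(-971 + (48 + 116² + 13*116*(-23))) = √(-971 + (48 + 13456 - 34684)) = √(-971 - 21180) = √(-22151) = I*√22151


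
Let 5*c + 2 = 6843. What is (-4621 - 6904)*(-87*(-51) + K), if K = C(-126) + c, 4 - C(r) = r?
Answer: -68403180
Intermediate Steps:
c = 6841/5 (c = -⅖ + (⅕)*6843 = -⅖ + 6843/5 = 6841/5 ≈ 1368.2)
C(r) = 4 - r
K = 7491/5 (K = (4 - 1*(-126)) + 6841/5 = (4 + 126) + 6841/5 = 130 + 6841/5 = 7491/5 ≈ 1498.2)
(-4621 - 6904)*(-87*(-51) + K) = (-4621 - 6904)*(-87*(-51) + 7491/5) = -11525*(4437 + 7491/5) = -11525*29676/5 = -68403180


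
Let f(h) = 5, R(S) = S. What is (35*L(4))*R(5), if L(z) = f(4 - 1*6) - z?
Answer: 175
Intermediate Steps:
L(z) = 5 - z
(35*L(4))*R(5) = (35*(5 - 1*4))*5 = (35*(5 - 4))*5 = (35*1)*5 = 35*5 = 175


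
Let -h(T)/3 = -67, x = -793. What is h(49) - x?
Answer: 994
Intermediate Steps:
h(T) = 201 (h(T) = -3*(-67) = 201)
h(49) - x = 201 - 1*(-793) = 201 + 793 = 994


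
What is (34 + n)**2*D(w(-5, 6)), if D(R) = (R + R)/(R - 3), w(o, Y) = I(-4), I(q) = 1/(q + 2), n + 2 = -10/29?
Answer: 1685448/5887 ≈ 286.30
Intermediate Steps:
n = -68/29 (n = -2 - 10/29 = -68/29 ≈ -2.3448)
I(q) = 1/(2 + q)
w(o, Y) = -1/2 (w(o, Y) = 1/(2 - 4) = 1/(-2) = -1/2)
D(R) = 2*R/(-3 + R) (D(R) = (2*R)/(-3 + R) = 2*R/(-3 + R))
(34 + n)**2*D(w(-5, 6)) = (34 - 68/29)**2*(2*(-1/2)/(-3 - 1/2)) = (918/29)**2*(2*(-1/2)/(-7/2)) = 842724*(2*(-1/2)*(-2/7))/841 = (842724/841)*(2/7) = 1685448/5887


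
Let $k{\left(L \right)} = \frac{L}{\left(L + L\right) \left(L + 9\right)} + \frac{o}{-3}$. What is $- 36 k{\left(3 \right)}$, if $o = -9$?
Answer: $- \frac{219}{2} \approx -109.5$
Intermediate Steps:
$k{\left(L \right)} = 3 + \frac{1}{2 \left(9 + L\right)}$ ($k{\left(L \right)} = \frac{L}{\left(L + L\right) \left(L + 9\right)} - \frac{9}{-3} = \frac{L}{2 L \left(9 + L\right)} - -3 = \frac{L}{2 L \left(9 + L\right)} + 3 = L \frac{1}{2 L \left(9 + L\right)} + 3 = \frac{1}{2 \left(9 + L\right)} + 3 = 3 + \frac{1}{2 \left(9 + L\right)}$)
$- 36 k{\left(3 \right)} = - 36 \frac{55 + 6 \cdot 3}{2 \left(9 + 3\right)} = - 36 \frac{55 + 18}{2 \cdot 12} = - 36 \cdot \frac{1}{2} \cdot \frac{1}{12} \cdot 73 = \left(-36\right) \frac{73}{24} = - \frac{219}{2}$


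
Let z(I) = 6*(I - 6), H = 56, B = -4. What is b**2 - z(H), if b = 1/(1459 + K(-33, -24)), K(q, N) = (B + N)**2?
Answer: -1509314699/5031049 ≈ -300.00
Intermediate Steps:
K(q, N) = (-4 + N)**2
b = 1/2243 (b = 1/(1459 + (-4 - 24)**2) = 1/(1459 + (-28)**2) = 1/(1459 + 784) = 1/2243 ≈ 0.00044583)
z(I) = -36 + 6*I (z(I) = 6*(-6 + I) = -36 + 6*I)
b**2 - z(H) = (1/2243)**2 - (-36 + 6*56) = 1/5031049 - (-36 + 336) = 1/5031049 - 1*300 = 1/5031049 - 300 = -1509314699/5031049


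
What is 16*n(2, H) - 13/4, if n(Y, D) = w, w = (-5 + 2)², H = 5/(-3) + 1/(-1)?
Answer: 563/4 ≈ 140.75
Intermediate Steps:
H = -8/3 (H = 5*(-⅓) + 1*(-1) = -5/3 - 1 = -8/3 ≈ -2.6667)
w = 9 (w = (-3)² = 9)
n(Y, D) = 9
16*n(2, H) - 13/4 = 16*9 - 13/4 = 144 - 13*¼ = 144 - 13/4 = 563/4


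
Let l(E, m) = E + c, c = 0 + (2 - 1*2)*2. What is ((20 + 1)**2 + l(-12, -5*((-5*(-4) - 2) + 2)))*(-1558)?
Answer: -668382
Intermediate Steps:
c = 0 (c = 0 + (2 - 2)*2 = 0 + 0*2 = 0 + 0 = 0)
l(E, m) = E (l(E, m) = E + 0 = E)
((20 + 1)**2 + l(-12, -5*((-5*(-4) - 2) + 2)))*(-1558) = ((20 + 1)**2 - 12)*(-1558) = (21**2 - 12)*(-1558) = (441 - 12)*(-1558) = 429*(-1558) = -668382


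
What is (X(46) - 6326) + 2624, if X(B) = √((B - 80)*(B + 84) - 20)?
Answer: -3702 + 2*I*√1110 ≈ -3702.0 + 66.633*I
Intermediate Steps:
X(B) = √(-20 + (-80 + B)*(84 + B)) (X(B) = √((-80 + B)*(84 + B) - 20) = √(-20 + (-80 + B)*(84 + B)))
(X(46) - 6326) + 2624 = (√(-6740 + 46² + 4*46) - 6326) + 2624 = (√(-6740 + 2116 + 184) - 6326) + 2624 = (√(-4440) - 6326) + 2624 = (2*I*√1110 - 6326) + 2624 = (-6326 + 2*I*√1110) + 2624 = -3702 + 2*I*√1110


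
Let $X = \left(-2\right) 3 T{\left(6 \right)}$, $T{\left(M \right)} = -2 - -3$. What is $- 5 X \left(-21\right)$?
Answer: $-630$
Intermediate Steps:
$T{\left(M \right)} = 1$ ($T{\left(M \right)} = -2 + 3 = 1$)
$X = -6$ ($X = \left(-2\right) 3 \cdot 1 = \left(-6\right) 1 = -6$)
$- 5 X \left(-21\right) = \left(-5\right) \left(-6\right) \left(-21\right) = 30 \left(-21\right) = -630$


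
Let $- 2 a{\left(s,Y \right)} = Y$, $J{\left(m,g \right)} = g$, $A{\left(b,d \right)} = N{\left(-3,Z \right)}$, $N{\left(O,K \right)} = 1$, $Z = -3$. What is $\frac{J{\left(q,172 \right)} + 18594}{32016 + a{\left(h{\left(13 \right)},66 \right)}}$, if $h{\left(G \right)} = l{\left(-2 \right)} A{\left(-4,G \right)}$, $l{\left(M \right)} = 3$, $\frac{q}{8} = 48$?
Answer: $\frac{18766}{31983} \approx 0.58675$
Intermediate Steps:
$q = 384$ ($q = 8 \cdot 48 = 384$)
$A{\left(b,d \right)} = 1$
$h{\left(G \right)} = 3$ ($h{\left(G \right)} = 3 \cdot 1 = 3$)
$a{\left(s,Y \right)} = - \frac{Y}{2}$
$\frac{J{\left(q,172 \right)} + 18594}{32016 + a{\left(h{\left(13 \right)},66 \right)}} = \frac{172 + 18594}{32016 - 33} = \frac{18766}{32016 - 33} = \frac{18766}{31983}$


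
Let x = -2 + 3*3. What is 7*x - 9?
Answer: 40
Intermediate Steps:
x = 7 (x = -2 + 9 = 7)
7*x - 9 = 7*7 - 9 = 49 - 9 = 40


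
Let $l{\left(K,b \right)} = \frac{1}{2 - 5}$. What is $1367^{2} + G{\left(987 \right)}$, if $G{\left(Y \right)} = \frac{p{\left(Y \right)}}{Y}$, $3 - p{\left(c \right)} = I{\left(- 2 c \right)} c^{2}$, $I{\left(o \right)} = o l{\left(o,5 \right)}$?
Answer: $\frac{401130948}{329} \approx 1.2192 \cdot 10^{6}$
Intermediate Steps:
$l{\left(K,b \right)} = - \frac{1}{3}$ ($l{\left(K,b \right)} = \frac{1}{-3} = - \frac{1}{3}$)
$I{\left(o \right)} = - \frac{o}{3}$ ($I{\left(o \right)} = o \left(- \frac{1}{3}\right) = - \frac{o}{3}$)
$p{\left(c \right)} = 3 - \frac{2 c^{3}}{3}$ ($p{\left(c \right)} = 3 - - \frac{\left(-2\right) c}{3} c^{2} = 3 - \frac{2 c}{3} c^{2} = 3 - \frac{2 c^{3}}{3}$)
$G{\left(Y \right)} = \frac{3 - \frac{2 Y^{3}}{3}}{Y}$
$1367^{2} + G{\left(987 \right)} = 1367^{2} + \frac{9 - 2 \cdot 987^{3}}{3 \cdot 987} = 1868689 + \frac{1}{3} \cdot \frac{1}{987} \left(9 - 1923009606\right) = 1868689 + \frac{1}{3} \cdot \frac{1}{987} \left(-1923009597\right) = 1868689 - \frac{213667733}{329} = \frac{401130948}{329}$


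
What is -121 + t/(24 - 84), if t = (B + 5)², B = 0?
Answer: -1457/12 ≈ -121.42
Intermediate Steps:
t = 25 (t = (0 + 5)² = 5² = 25)
-121 + t/(24 - 84) = -121 + 25/(24 - 84) = -121 + 25/(-60) = -121 + 25*(-1/60) = -121 - 5/12 = -1457/12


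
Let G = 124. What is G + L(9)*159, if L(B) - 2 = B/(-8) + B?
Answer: 13553/8 ≈ 1694.1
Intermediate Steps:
L(B) = 2 + 7*B/8 (L(B) = 2 + (B/(-8) + B) = 2 + (-B/8 + B) = 2 + 7*B/8)
G + L(9)*159 = 124 + (2 + (7/8)*9)*159 = 124 + (2 + 63/8)*159 = 124 + (79/8)*159 = 124 + 12561/8 = 13553/8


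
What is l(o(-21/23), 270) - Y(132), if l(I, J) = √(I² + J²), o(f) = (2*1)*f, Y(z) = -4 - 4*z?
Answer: 532 + 6*√1071274/23 ≈ 802.01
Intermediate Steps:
o(f) = 2*f
l(o(-21/23), 270) - Y(132) = √((2*(-21/23))² + 270²) - (-4 - 4*132) = √((2*(-21*1/23))² + 72900) - (-4 - 528) = √((2*(-21/23))² + 72900) - 1*(-532) = √((-42/23)² + 72900) + 532 = √(1764/529 + 72900) + 532 = √(38565864/529) + 532 = 6*√1071274/23 + 532 = 532 + 6*√1071274/23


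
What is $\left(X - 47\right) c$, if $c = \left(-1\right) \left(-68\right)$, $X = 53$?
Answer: $408$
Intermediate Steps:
$c = 68$
$\left(X - 47\right) c = \left(53 - 47\right) 68 = 6 \cdot 68 = 408$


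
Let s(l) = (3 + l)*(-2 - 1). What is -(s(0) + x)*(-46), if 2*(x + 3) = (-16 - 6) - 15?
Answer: -1403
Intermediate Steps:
s(l) = -9 - 3*l (s(l) = (3 + l)*(-3) = -9 - 3*l)
x = -43/2 (x = -3 + ((-16 - 6) - 15)/2 = -3 + (-22 - 15)/2 = -3 + (1/2)*(-37) = -3 - 37/2 = -43/2 ≈ -21.500)
-(s(0) + x)*(-46) = -((-9 - 3*0) - 43/2)*(-46) = -((-9 + 0) - 43/2)*(-46) = -(-9 - 43/2)*(-46) = -(-61)*(-46)/2 = -1*1403 = -1403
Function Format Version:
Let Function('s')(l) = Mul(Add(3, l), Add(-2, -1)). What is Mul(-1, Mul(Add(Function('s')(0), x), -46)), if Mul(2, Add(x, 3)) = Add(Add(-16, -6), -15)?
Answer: -1403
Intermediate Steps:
Function('s')(l) = Add(-9, Mul(-3, l)) (Function('s')(l) = Mul(Add(3, l), -3) = Add(-9, Mul(-3, l)))
x = Rational(-43, 2) (x = Add(-3, Mul(Rational(1, 2), Add(Add(-16, -6), -15))) = Add(-3, Mul(Rational(1, 2), Add(-22, -15))) = Add(-3, Mul(Rational(1, 2), -37)) = Add(-3, Rational(-37, 2)) = Rational(-43, 2) ≈ -21.500)
Mul(-1, Mul(Add(Function('s')(0), x), -46)) = Mul(-1, Mul(Add(Add(-9, Mul(-3, 0)), Rational(-43, 2)), -46)) = Mul(-1, Mul(Add(Add(-9, 0), Rational(-43, 2)), -46)) = Mul(-1, Mul(Add(-9, Rational(-43, 2)), -46)) = Mul(-1, Mul(Rational(-61, 2), -46)) = Mul(-1, 1403) = -1403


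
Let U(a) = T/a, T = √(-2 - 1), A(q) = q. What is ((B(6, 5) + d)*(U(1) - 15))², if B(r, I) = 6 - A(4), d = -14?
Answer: 31968 - 4320*I*√3 ≈ 31968.0 - 7482.5*I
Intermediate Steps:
T = I*√3 (T = √(-3) = I*√3 ≈ 1.732*I)
U(a) = I*√3/a (U(a) = (I*√3)/a = I*√3/a)
B(r, I) = 2 (B(r, I) = 6 - 1*4 = 6 - 4 = 2)
((B(6, 5) + d)*(U(1) - 15))² = ((2 - 14)*(I*√3/1 - 15))² = (-12*(I*√3*1 - 15))² = (-12*(I*√3 - 15))² = (-12*(-15 + I*√3))² = (180 - 12*I*√3)²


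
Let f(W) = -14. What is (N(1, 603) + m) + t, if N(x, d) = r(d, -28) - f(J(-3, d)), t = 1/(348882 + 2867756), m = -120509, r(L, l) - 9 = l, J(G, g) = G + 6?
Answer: -387649911931/3216638 ≈ -1.2051e+5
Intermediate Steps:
J(G, g) = 6 + G
r(L, l) = 9 + l
t = 1/3216638 ≈ 3.1088e-7
N(x, d) = -5 (N(x, d) = (9 - 28) - 1*(-14) = -19 + 14 = -5)
(N(1, 603) + m) + t = (-5 - 120509) + 1/3216638 = -120514 + 1/3216638 = -387649911931/3216638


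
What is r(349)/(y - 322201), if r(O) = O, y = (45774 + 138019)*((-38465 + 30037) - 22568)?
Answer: -349/5697170029 ≈ -6.1258e-8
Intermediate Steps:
y = -5696847828 (y = 183793*(-8428 - 22568) = 183793*(-30996) = -5696847828)
r(349)/(y - 322201) = 349/(-5696847828 - 322201) = 349/(-5697170029) = 349*(-1/5697170029) = -349/5697170029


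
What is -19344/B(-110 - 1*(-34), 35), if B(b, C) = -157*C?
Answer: 19344/5495 ≈ 3.5203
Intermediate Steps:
-19344/B(-110 - 1*(-34), 35) = -19344/((-157*35)) = -19344/(-5495) = -19344*(-1/5495) = 19344/5495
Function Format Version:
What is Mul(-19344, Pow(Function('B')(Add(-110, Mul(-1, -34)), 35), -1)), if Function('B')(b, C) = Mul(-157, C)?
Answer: Rational(19344, 5495) ≈ 3.5203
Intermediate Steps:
Mul(-19344, Pow(Function('B')(Add(-110, Mul(-1, -34)), 35), -1)) = Mul(-19344, Pow(Mul(-157, 35), -1)) = Mul(-19344, Pow(-5495, -1)) = Mul(-19344, Rational(-1, 5495)) = Rational(19344, 5495)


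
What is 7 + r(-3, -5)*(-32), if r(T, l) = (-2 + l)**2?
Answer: -1561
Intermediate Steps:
7 + r(-3, -5)*(-32) = 7 + (-2 - 5)**2*(-32) = 7 + (-7)**2*(-32) = 7 + 49*(-32) = 7 - 1568 = -1561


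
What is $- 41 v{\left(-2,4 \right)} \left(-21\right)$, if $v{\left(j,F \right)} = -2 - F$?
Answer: $-5166$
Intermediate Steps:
$- 41 v{\left(-2,4 \right)} \left(-21\right) = - 41 \left(-2 - 4\right) \left(-21\right) = \left(-41\right) \left(-6\right) \left(-21\right) = 246 \left(-21\right) = -5166$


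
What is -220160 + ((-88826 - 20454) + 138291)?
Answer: -191149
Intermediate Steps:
-220160 + ((-88826 - 20454) + 138291) = -220160 + (-109280 + 138291) = -220160 + 29011 = -191149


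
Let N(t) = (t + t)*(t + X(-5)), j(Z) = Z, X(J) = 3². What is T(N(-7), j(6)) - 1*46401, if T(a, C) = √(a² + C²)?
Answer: -46401 + 2*√205 ≈ -46372.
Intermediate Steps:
X(J) = 9
N(t) = 2*t*(9 + t) (N(t) = (t + t)*(t + 9) = (2*t)*(9 + t) = 2*t*(9 + t))
T(a, C) = √(C² + a²)
T(N(-7), j(6)) - 1*46401 = √(6² + (2*(-7)*(9 - 7))²) - 1*46401 = √(36 + (2*(-7)*2)²) - 46401 = √(36 + (-28)²) - 46401 = √(36 + 784) - 46401 = √820 - 46401 = 2*√205 - 46401 = -46401 + 2*√205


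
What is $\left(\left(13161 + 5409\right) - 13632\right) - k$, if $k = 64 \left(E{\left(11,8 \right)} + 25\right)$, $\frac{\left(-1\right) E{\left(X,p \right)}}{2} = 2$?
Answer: $3594$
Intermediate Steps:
$E{\left(X,p \right)} = -4$ ($E{\left(X,p \right)} = \left(-2\right) 2 = -4$)
$k = 1344$ ($k = 64 \left(-4 + 25\right) = 64 \cdot 21 = 1344$)
$\left(\left(13161 + 5409\right) - 13632\right) - k = \left(\left(13161 + 5409\right) - 13632\right) - 1344 = \left(18570 - 13632\right) - 1344 = 4938 - 1344 = 3594$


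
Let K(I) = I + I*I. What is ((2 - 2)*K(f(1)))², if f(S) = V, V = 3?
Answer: 0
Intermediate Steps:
f(S) = 3
K(I) = I + I²
((2 - 2)*K(f(1)))² = ((2 - 2)*(3*(1 + 3)))² = (0*(3*4))² = (0*12)² = 0² = 0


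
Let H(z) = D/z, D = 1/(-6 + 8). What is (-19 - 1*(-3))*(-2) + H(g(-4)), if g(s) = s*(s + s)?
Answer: 2049/64 ≈ 32.016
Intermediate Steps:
g(s) = 2*s² (g(s) = s*(2*s) = 2*s²)
D = ½ (D = 1/2 = ½ ≈ 0.50000)
H(z) = 1/(2*z)
(-19 - 1*(-3))*(-2) + H(g(-4)) = (-19 - 1*(-3))*(-2) + 1/(2*((2*(-4)²))) = (-19 + 3)*(-2) + 1/(2*((2*16))) = -16*(-2) + (½)/32 = 32 + (½)*(1/32) = 32 + 1/64 = 2049/64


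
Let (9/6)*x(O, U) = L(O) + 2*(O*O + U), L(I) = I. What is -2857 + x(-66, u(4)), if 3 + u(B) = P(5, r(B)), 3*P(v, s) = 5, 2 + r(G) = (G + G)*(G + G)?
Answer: 26147/9 ≈ 2905.2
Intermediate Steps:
r(G) = -2 + 4*G² (r(G) = -2 + (G + G)*(G + G) = -2 + (2*G)*(2*G) = -2 + 4*G²)
P(v, s) = 5/3 (P(v, s) = (⅓)*5 = 5/3)
u(B) = -4/3 (u(B) = -3 + 5/3 = -4/3)
x(O, U) = 2*O/3 + 4*U/3 + 4*O²/3 (x(O, U) = 2*(O + 2*(O*O + U))/3 = 2*(O + 2*(O² + U))/3 = 2*(O + 2*(U + O²))/3 = 2*(O + (2*U + 2*O²))/3 = 2*(O + 2*U + 2*O²)/3 = 2*O/3 + 4*U/3 + 4*O²/3)
-2857 + x(-66, u(4)) = -2857 + ((⅔)*(-66) + (4/3)*(-4/3) + (4/3)*(-66)²) = -2857 + (-44 - 16/9 + (4/3)*4356) = -2857 + (-44 - 16/9 + 5808) = -2857 + 51860/9 = 26147/9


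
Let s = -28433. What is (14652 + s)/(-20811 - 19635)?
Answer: 13781/40446 ≈ 0.34073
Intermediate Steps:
(14652 + s)/(-20811 - 19635) = (14652 - 28433)/(-20811 - 19635) = -13781/(-40446) = -13781*(-1/40446) = 13781/40446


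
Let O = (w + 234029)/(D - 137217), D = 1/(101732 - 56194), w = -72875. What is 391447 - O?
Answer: 2445998265647867/6248587745 ≈ 3.9145e+5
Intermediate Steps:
D = 1/45538 ≈ 2.1960e-5
O = -7338630852/6248587745 (O = (-72875 + 234029)/(1/45538 - 137217) = 161154/(-6248587745/45538) = 161154*(-45538/6248587745) = -7338630852/6248587745 ≈ -1.1744)
391447 - O = 391447 - 1*(-7338630852/6248587745) = 391447 + 7338630852/6248587745 = 2445998265647867/6248587745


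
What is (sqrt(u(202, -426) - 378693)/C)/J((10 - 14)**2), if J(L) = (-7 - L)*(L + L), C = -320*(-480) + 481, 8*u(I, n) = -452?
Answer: -I*sqrt(1514998)/226807232 ≈ -5.4269e-6*I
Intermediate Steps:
u(I, n) = -113/2 (u(I, n) = (1/8)*(-452) = -113/2)
C = 154081 (C = 153600 + 481 = 154081)
J(L) = 2*L*(-7 - L) (J(L) = (-7 - L)*(2*L) = 2*L*(-7 - L))
(sqrt(u(202, -426) - 378693)/C)/J((10 - 14)**2) = (sqrt(-113/2 - 378693)/154081)/((-2*(10 - 14)**2*(7 + (10 - 14)**2))) = (sqrt(-757499/2)*(1/154081))/((-2*(-4)**2*(7 + (-4)**2))) = ((I*sqrt(1514998)/2)*(1/154081))/((-2*16*(7 + 16))) = (I*sqrt(1514998)/308162)/((-2*16*23)) = (I*sqrt(1514998)/308162)/(-736) = (I*sqrt(1514998)/308162)*(-1/736) = -I*sqrt(1514998)/226807232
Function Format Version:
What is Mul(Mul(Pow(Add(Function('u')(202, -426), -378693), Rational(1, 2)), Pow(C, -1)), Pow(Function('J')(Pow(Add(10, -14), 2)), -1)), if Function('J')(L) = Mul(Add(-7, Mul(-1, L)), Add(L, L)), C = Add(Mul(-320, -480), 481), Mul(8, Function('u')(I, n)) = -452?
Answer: Mul(Rational(-1, 226807232), I, Pow(1514998, Rational(1, 2))) ≈ Mul(-5.4269e-6, I)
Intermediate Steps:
Function('u')(I, n) = Rational(-113, 2) (Function('u')(I, n) = Mul(Rational(1, 8), -452) = Rational(-113, 2))
C = 154081 (C = Add(153600, 481) = 154081)
Function('J')(L) = Mul(2, L, Add(-7, Mul(-1, L))) (Function('J')(L) = Mul(Add(-7, Mul(-1, L)), Mul(2, L)) = Mul(2, L, Add(-7, Mul(-1, L))))
Mul(Mul(Pow(Add(Function('u')(202, -426), -378693), Rational(1, 2)), Pow(C, -1)), Pow(Function('J')(Pow(Add(10, -14), 2)), -1)) = Mul(Mul(Pow(Add(Rational(-113, 2), -378693), Rational(1, 2)), Pow(154081, -1)), Pow(Mul(-2, Pow(Add(10, -14), 2), Add(7, Pow(Add(10, -14), 2))), -1)) = Mul(Mul(Pow(Rational(-757499, 2), Rational(1, 2)), Rational(1, 154081)), Pow(Mul(-2, Pow(-4, 2), Add(7, Pow(-4, 2))), -1)) = Mul(Mul(Mul(Rational(1, 2), I, Pow(1514998, Rational(1, 2))), Rational(1, 154081)), Pow(Mul(-2, 16, Add(7, 16)), -1)) = Mul(Mul(Rational(1, 308162), I, Pow(1514998, Rational(1, 2))), Pow(Mul(-2, 16, 23), -1)) = Mul(Mul(Rational(1, 308162), I, Pow(1514998, Rational(1, 2))), Pow(-736, -1)) = Mul(Mul(Rational(1, 308162), I, Pow(1514998, Rational(1, 2))), Rational(-1, 736)) = Mul(Rational(-1, 226807232), I, Pow(1514998, Rational(1, 2)))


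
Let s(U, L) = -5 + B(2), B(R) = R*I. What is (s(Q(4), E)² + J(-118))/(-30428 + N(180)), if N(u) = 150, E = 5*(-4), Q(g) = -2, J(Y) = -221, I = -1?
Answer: 86/15139 ≈ 0.0056807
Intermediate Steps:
B(R) = -R (B(R) = R*(-1) = -R)
E = -20
s(U, L) = -7 (s(U, L) = -5 - 1*2 = -5 - 2 = -7)
(s(Q(4), E)² + J(-118))/(-30428 + N(180)) = ((-7)² - 221)/(-30428 + 150) = (49 - 221)/(-30278) = -172*(-1/30278) = 86/15139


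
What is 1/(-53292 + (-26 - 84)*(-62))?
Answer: -1/46472 ≈ -2.1518e-5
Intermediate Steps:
1/(-53292 + (-26 - 84)*(-62)) = 1/(-53292 - 110*(-62)) = 1/(-53292 + 6820) = 1/(-46472) = -1/46472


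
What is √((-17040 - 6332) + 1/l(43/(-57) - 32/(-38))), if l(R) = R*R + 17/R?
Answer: I*√231673971940163522/3148406 ≈ 152.88*I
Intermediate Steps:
l(R) = R² + 17/R
√((-17040 - 6332) + 1/l(43/(-57) - 32/(-38))) = √((-17040 - 6332) + 1/((17 + (43/(-57) - 32/(-38))³)/(43/(-57) - 32/(-38)))) = √(-23372 + 1/((17 + (43*(-1/57) - 32*(-1/38))³)/(43*(-1/57) - 32*(-1/38)))) = √(-23372 + 1/((17 + (-43/57 + 16/19)³)/(-43/57 + 16/19))) = √(-23372 + 1/((17 + (5/57)³)/(5/57))) = √(-23372 + 1/(57*(17 + 125/185193)/5)) = √(-23372 + 1/((57/5)*(3148406/185193))) = √(-23372 + 1/(3148406/16245)) = √(-23372 + 16245/3148406) = √(-73584528787/3148406) = I*√231673971940163522/3148406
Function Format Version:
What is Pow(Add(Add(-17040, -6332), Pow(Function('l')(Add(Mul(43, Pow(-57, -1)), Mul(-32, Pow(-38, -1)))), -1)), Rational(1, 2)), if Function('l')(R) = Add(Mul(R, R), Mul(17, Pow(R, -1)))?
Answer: Mul(Rational(1, 3148406), I, Pow(231673971940163522, Rational(1, 2))) ≈ Mul(152.88, I)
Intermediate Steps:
Function('l')(R) = Add(Pow(R, 2), Mul(17, Pow(R, -1)))
Pow(Add(Add(-17040, -6332), Pow(Function('l')(Add(Mul(43, Pow(-57, -1)), Mul(-32, Pow(-38, -1)))), -1)), Rational(1, 2)) = Pow(Add(Add(-17040, -6332), Pow(Mul(Pow(Add(Mul(43, Pow(-57, -1)), Mul(-32, Pow(-38, -1))), -1), Add(17, Pow(Add(Mul(43, Pow(-57, -1)), Mul(-32, Pow(-38, -1))), 3))), -1)), Rational(1, 2)) = Pow(Add(-23372, Pow(Mul(Pow(Add(Mul(43, Rational(-1, 57)), Mul(-32, Rational(-1, 38))), -1), Add(17, Pow(Add(Mul(43, Rational(-1, 57)), Mul(-32, Rational(-1, 38))), 3))), -1)), Rational(1, 2)) = Pow(Add(-23372, Pow(Mul(Pow(Add(Rational(-43, 57), Rational(16, 19)), -1), Add(17, Pow(Add(Rational(-43, 57), Rational(16, 19)), 3))), -1)), Rational(1, 2)) = Pow(Add(-23372, Pow(Mul(Pow(Rational(5, 57), -1), Add(17, Pow(Rational(5, 57), 3))), -1)), Rational(1, 2)) = Pow(Add(-23372, Pow(Mul(Rational(57, 5), Add(17, Rational(125, 185193))), -1)), Rational(1, 2)) = Pow(Add(-23372, Pow(Mul(Rational(57, 5), Rational(3148406, 185193)), -1)), Rational(1, 2)) = Pow(Add(-23372, Pow(Rational(3148406, 16245), -1)), Rational(1, 2)) = Pow(Add(-23372, Rational(16245, 3148406)), Rational(1, 2)) = Pow(Rational(-73584528787, 3148406), Rational(1, 2)) = Mul(Rational(1, 3148406), I, Pow(231673971940163522, Rational(1, 2)))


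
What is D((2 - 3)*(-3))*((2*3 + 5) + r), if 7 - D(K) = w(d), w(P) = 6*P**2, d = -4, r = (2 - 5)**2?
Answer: -1780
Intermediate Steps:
r = 9 (r = (-3)**2 = 9)
D(K) = -89 (D(K) = 7 - 6*(-4)**2 = 7 - 6*16 = 7 - 1*96 = 7 - 96 = -89)
D((2 - 3)*(-3))*((2*3 + 5) + r) = -89*((2*3 + 5) + 9) = -89*((6 + 5) + 9) = -89*(11 + 9) = -89*20 = -1780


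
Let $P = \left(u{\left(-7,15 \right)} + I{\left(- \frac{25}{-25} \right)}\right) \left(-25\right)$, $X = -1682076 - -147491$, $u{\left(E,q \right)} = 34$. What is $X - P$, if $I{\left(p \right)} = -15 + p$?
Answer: $-1534085$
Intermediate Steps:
$X = -1534585$ ($X = -1682076 + 147491 = -1534585$)
$P = -500$ ($P = \left(34 - \left(15 + \frac{25}{-25}\right)\right) \left(-25\right) = \left(34 - 14\right) \left(-25\right) = 20 \left(-25\right) = -500$)
$X - P = -1534585 - -500 = -1534585 + 500 = -1534085$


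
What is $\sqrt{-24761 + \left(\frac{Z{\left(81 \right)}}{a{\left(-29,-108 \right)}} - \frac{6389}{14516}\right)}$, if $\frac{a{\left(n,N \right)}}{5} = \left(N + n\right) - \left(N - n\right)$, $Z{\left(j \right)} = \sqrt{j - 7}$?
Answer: $\frac{\sqrt{-27424949214307125 - 3819195890 \sqrt{74}}}{1052410} \approx 157.36 i$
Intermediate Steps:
$Z{\left(j \right)} = \sqrt{-7 + j}$
$a{\left(n,N \right)} = 10 n$ ($a{\left(n,N \right)} = 5 \left(\left(N + n\right) - \left(N - n\right)\right) = 5 \cdot 2 n = 10 n$)
$\sqrt{-24761 + \left(\frac{Z{\left(81 \right)}}{a{\left(-29,-108 \right)}} - \frac{6389}{14516}\right)} = \sqrt{-24761 - \left(\frac{6389}{14516} - \frac{\sqrt{-7 + 81}}{10 \left(-29\right)}\right)} = \sqrt{-24761 - \left(\frac{6389}{14516} - \frac{\sqrt{74}}{-290}\right)} = \sqrt{-24761 - \left(\frac{6389}{14516} - \sqrt{74} \left(- \frac{1}{290}\right)\right)} = \sqrt{-24761 - \left(\frac{6389}{14516} + \frac{\sqrt{74}}{290}\right)} = \sqrt{- \frac{359437065}{14516} - \frac{\sqrt{74}}{290}}$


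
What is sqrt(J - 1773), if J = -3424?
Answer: I*sqrt(5197) ≈ 72.09*I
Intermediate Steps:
sqrt(J - 1773) = sqrt(-3424 - 1773) = sqrt(-5197) = I*sqrt(5197)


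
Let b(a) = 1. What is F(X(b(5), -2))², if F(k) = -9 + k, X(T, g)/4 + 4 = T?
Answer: 441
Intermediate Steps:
X(T, g) = -16 + 4*T
F(X(b(5), -2))² = (-9 + (-16 + 4*1))² = (-9 + (-16 + 4))² = (-9 - 12)² = (-21)² = 441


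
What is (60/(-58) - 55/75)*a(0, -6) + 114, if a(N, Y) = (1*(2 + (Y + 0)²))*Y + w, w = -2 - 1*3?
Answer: 228767/435 ≈ 525.90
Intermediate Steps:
w = -5 (w = -2 - 3 = -5)
a(N, Y) = -5 + Y*(2 + Y²) (a(N, Y) = (1*(2 + (Y + 0)²))*Y - 5 = (1*(2 + Y²))*Y - 5 = (2 + Y²)*Y - 5 = Y*(2 + Y²) - 5 = -5 + Y*(2 + Y²))
(60/(-58) - 55/75)*a(0, -6) + 114 = (60/(-58) - 55/75)*(-5 + (-6)³ + 2*(-6)) + 114 = (60*(-1/58) - 55*1/75)*(-5 - 216 - 12) + 114 = (-30/29 - 11/15)*(-233) + 114 = -769/435*(-233) + 114 = 179177/435 + 114 = 228767/435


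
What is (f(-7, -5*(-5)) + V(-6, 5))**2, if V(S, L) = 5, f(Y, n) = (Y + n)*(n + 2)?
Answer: 241081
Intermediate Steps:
f(Y, n) = (2 + n)*(Y + n) (f(Y, n) = (Y + n)*(2 + n) = (2 + n)*(Y + n))
(f(-7, -5*(-5)) + V(-6, 5))**2 = (((-5*(-5))**2 + 2*(-7) + 2*(-5*(-5)) - (-35)*(-5)) + 5)**2 = ((25**2 - 14 + 2*25 - 7*25) + 5)**2 = ((625 - 14 + 50 - 175) + 5)**2 = (486 + 5)**2 = 491**2 = 241081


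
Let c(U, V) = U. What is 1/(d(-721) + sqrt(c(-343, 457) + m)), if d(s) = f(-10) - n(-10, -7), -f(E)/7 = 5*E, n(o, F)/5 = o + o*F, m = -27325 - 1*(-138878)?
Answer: -5/10871 + sqrt(111210)/108710 ≈ 0.0026077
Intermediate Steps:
m = 111553 (m = -27325 + 138878 = 111553)
n(o, F) = 5*o + 5*F*o (n(o, F) = 5*(o + o*F) = 5*(o + F*o) = 5*o + 5*F*o)
f(E) = -35*E
d(s) = 50 (d(s) = -35*(-10) - 5*(-10)*(1 - 7) = 350 - 5*(-10)*(-6) = 350 - 1*300 = 350 - 300 = 50)
1/(d(-721) + sqrt(c(-343, 457) + m)) = 1/(50 + sqrt(-343 + 111553)) = 1/(50 + sqrt(111210))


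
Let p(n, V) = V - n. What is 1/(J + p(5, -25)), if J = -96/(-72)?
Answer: -3/86 ≈ -0.034884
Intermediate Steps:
J = 4/3 (J = -96*(-1/72) = 4/3 ≈ 1.3333)
1/(J + p(5, -25)) = 1/(4/3 + (-25 - 1*5)) = 1/(4/3 + (-25 - 5)) = 1/(4/3 - 30) = 1/(-86/3) = -3/86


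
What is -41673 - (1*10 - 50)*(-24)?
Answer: -42633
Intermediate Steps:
-41673 - (1*10 - 50)*(-24) = -41673 - (10 - 50)*(-24) = -41673 - (-40)*(-24) = -41673 - 1*960 = -41673 - 960 = -42633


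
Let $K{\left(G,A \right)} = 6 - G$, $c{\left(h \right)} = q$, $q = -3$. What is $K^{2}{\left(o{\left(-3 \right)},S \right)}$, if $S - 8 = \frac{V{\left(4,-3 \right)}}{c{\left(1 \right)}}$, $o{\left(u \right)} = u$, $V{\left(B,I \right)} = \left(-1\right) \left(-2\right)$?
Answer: $81$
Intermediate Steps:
$c{\left(h \right)} = -3$
$V{\left(B,I \right)} = 2$
$S = \frac{22}{3}$ ($S = 8 + \frac{2}{-3} = 8 + 2 \left(- \frac{1}{3}\right) = 8 - \frac{2}{3} = \frac{22}{3} \approx 7.3333$)
$K^{2}{\left(o{\left(-3 \right)},S \right)} = \left(6 - -3\right)^{2} = \left(6 + 3\right)^{2} = 9^{2} = 81$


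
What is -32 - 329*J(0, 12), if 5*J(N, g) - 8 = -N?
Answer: -2792/5 ≈ -558.40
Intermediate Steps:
J(N, g) = 8/5 - N/5 (J(N, g) = 8/5 + (-N)/5 = 8/5 - N/5)
-32 - 329*J(0, 12) = -32 - 329*(8/5 - ⅕*0) = -32 - 329*(8/5 + 0) = -32 - 329*8/5 = -32 - 2632/5 = -2792/5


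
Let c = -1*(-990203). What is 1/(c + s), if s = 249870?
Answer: 1/1240073 ≈ 8.0640e-7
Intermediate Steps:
c = 990203
1/(c + s) = 1/(990203 + 249870) = 1/1240073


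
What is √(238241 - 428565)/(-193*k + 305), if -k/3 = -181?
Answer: -I*√47581/52247 ≈ -0.004175*I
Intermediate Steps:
k = 543 (k = -3*(-181) = 543)
√(238241 - 428565)/(-193*k + 305) = √(238241 - 428565)/(-193*543 + 305) = √(-190324)/(-104799 + 305) = (2*I*√47581)/(-104494) = (2*I*√47581)*(-1/104494) = -I*√47581/52247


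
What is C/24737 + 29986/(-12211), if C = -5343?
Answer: -807007055/302063507 ≈ -2.6716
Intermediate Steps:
C/24737 + 29986/(-12211) = -5343/24737 + 29986/(-12211) = -5343*1/24737 + 29986*(-1/12211) = -5343/24737 - 29986/12211 = -807007055/302063507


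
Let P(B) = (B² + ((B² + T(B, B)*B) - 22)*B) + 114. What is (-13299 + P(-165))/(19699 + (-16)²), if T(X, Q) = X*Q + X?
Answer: 146446809/3991 ≈ 36694.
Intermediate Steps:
T(X, Q) = X + Q*X (T(X, Q) = Q*X + X = X + Q*X)
P(B) = 114 + B² + B*(-22 + B² + B²*(1 + B)) (P(B) = (B² + ((B² + (B*(1 + B))*B) - 22)*B) + 114 = (B² + ((B² + B²*(1 + B)) - 22)*B) + 114 = (B² + (-22 + B² + B²*(1 + B))*B) + 114 = (B² + B*(-22 + B² + B²*(1 + B))) + 114 = 114 + B² + B*(-22 + B² + B²*(1 + B)))
(-13299 + P(-165))/(19699 + (-16)²) = (-13299 + (114 + (-165)² + (-165)⁴ - 22*(-165) + 2*(-165)³))/(19699 + (-16)²) = (-13299 + (114 + 27225 + 741200625 + 3630 + 2*(-4492125)))/(19699 + 256) = (-13299 + (114 + 27225 + 741200625 + 3630 - 8984250))/19955 = (-13299 + 732247344)*(1/19955) = 732234045*(1/19955) = 146446809/3991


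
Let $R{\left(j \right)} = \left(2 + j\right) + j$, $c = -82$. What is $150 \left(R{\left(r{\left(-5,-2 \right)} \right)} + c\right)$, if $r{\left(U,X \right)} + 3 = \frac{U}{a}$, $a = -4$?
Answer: $-12525$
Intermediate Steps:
$r{\left(U,X \right)} = -3 - \frac{U}{4}$ ($r{\left(U,X \right)} = -3 + \frac{U}{-4} = -3 + U \left(- \frac{1}{4}\right) = -3 - \frac{U}{4}$)
$R{\left(j \right)} = 2 + 2 j$
$150 \left(R{\left(r{\left(-5,-2 \right)} \right)} + c\right) = 150 \left(\left(2 + 2 \left(-3 - - \frac{5}{4}\right)\right) - 82\right) = 150 \left(\left(2 + 2 \left(-3 + \frac{5}{4}\right)\right) - 82\right) = 150 \left(\left(2 + 2 \left(- \frac{7}{4}\right)\right) - 82\right) = 150 \left(\left(2 - \frac{7}{2}\right) - 82\right) = 150 \left(- \frac{3}{2} - 82\right) = 150 \left(- \frac{167}{2}\right) = -12525$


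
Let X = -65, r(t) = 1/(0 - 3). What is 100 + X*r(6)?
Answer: 365/3 ≈ 121.67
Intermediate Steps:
r(t) = -⅓ (r(t) = 1/(-3) = -⅓)
100 + X*r(6) = 100 - 65*(-⅓) = 100 + 65/3 = 365/3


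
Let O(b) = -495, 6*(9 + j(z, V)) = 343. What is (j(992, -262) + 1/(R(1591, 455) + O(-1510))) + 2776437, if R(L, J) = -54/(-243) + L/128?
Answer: 9256773773903/3333990 ≈ 2.7765e+6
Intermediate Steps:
j(z, V) = 289/6 (j(z, V) = -9 + (1/6)*343 = -9 + 343/6 = 289/6)
R(L, J) = 2/9 + L/128 (R(L, J) = -54*(-1/243) + L*(1/128) = 2/9 + L/128)
(j(992, -262) + 1/(R(1591, 455) + O(-1510))) + 2776437 = (289/6 + 1/((2/9 + (1/128)*1591) - 495)) + 2776437 = (289/6 + 1/((2/9 + 1591/128) - 495)) + 2776437 = (289/6 + 1/(14575/1152 - 495)) + 2776437 = (289/6 + 1/(-555665/1152)) + 2776437 = (289/6 - 1152/555665) + 2776437 = 160580273/3333990 + 2776437 = 9256773773903/3333990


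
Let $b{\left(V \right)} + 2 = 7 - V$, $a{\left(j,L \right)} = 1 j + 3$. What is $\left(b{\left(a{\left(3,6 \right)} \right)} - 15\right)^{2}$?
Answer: $256$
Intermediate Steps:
$a{\left(j,L \right)} = 3 + j$ ($a{\left(j,L \right)} = j + 3 = 3 + j$)
$b{\left(V \right)} = 5 - V$ ($b{\left(V \right)} = -2 - \left(-7 + V\right) = 5 - V$)
$\left(b{\left(a{\left(3,6 \right)} \right)} - 15\right)^{2} = \left(\left(5 - \left(3 + 3\right)\right) - 15\right)^{2} = \left(\left(5 - 6\right) - 15\right)^{2} = \left(-1 - 15\right)^{2} = \left(-16\right)^{2} = 256$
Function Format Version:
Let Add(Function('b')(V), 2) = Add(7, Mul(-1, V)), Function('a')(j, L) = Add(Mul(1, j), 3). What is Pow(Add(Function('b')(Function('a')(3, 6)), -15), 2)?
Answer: 256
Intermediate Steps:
Function('a')(j, L) = Add(3, j) (Function('a')(j, L) = Add(j, 3) = Add(3, j))
Function('b')(V) = Add(5, Mul(-1, V)) (Function('b')(V) = Add(-2, Add(7, Mul(-1, V))) = Add(5, Mul(-1, V)))
Pow(Add(Function('b')(Function('a')(3, 6)), -15), 2) = Pow(Add(Add(5, Mul(-1, Add(3, 3))), -15), 2) = Pow(Add(Add(5, Mul(-1, 6)), -15), 2) = Pow(Add(Add(5, -6), -15), 2) = Pow(Add(-1, -15), 2) = Pow(-16, 2) = 256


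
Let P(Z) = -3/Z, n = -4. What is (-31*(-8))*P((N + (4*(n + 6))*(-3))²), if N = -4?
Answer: -93/98 ≈ -0.94898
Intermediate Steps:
(-31*(-8))*P((N + (4*(n + 6))*(-3))²) = (-31*(-8))*(-3/(-4 + (4*(-4 + 6))*(-3))²) = 248*(-3/(-4 + (4*2)*(-3))²) = 248*(-3/(-4 + 8*(-3))²) = 248*(-3/(-4 - 24)²) = 248*(-3/((-28)²)) = 248*(-3/784) = -93/98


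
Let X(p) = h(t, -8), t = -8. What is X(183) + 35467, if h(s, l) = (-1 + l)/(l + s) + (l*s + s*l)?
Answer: 569529/16 ≈ 35596.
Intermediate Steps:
h(s, l) = (-1 + l)/(l + s) + 2*l*s (h(s, l) = (-1 + l)/(l + s) + (l*s + l*s) = (-1 + l)/(l + s) + 2*l*s)
X(p) = 2057/16 (X(p) = (-1 - 8 + 2*(-8)*(-8)² + 2*(-8)*(-8)²)/(-8 - 8) = (-1 - 8 + 2*(-8)*64 + 2*(-8)*64)/(-16) = -(-1 - 8 - 1024 - 1024)/16 = -1/16*(-2057) = 2057/16)
X(183) + 35467 = 2057/16 + 35467 = 569529/16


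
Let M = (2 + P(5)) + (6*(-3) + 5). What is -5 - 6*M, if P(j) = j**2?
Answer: -89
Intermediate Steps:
M = 14 (M = (2 + 5**2) + (6*(-3) + 5) = (2 + 25) + (-18 + 5) = 27 - 13 = 14)
-5 - 6*M = -5 - 6*14 = -5 - 84 = -89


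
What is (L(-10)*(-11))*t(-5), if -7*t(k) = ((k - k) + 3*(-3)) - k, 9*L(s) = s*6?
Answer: 880/21 ≈ 41.905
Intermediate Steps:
L(s) = 2*s/3 (L(s) = (s*6)/9 = (6*s)/9 = 2*s/3)
t(k) = 9/7 + k/7 (t(k) = -(((k - k) + 3*(-3)) - k)/7 = -((0 - 9) - k)/7 = -(-9 - k)/7 = 9/7 + k/7)
(L(-10)*(-11))*t(-5) = (((⅔)*(-10))*(-11))*(9/7 + (⅐)*(-5)) = (-20/3*(-11))*(9/7 - 5/7) = (220/3)*(4/7) = 880/21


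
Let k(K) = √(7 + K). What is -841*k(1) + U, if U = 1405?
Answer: 1405 - 1682*√2 ≈ -973.71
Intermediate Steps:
-841*k(1) + U = -841*√(7 + 1) + 1405 = -1682*√2 + 1405 = 1405 - 1682*√2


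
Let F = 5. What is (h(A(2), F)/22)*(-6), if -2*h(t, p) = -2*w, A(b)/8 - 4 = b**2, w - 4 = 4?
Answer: -24/11 ≈ -2.1818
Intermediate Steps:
w = 8 (w = 4 + 4 = 8)
A(b) = 32 + 8*b**2
h(t, p) = 8 (h(t, p) = -(-1)*8 = -1/2*(-16) = 8)
(h(A(2), F)/22)*(-6) = (8/22)*(-6) = (8*(1/22))*(-6) = (4/11)*(-6) = -24/11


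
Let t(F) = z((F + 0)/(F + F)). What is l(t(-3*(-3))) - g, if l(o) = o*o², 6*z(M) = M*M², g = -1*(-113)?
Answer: -12496895/110592 ≈ -113.00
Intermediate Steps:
g = 113
z(M) = M³/6 (z(M) = (M*M²)/6 = M³/6)
t(F) = 1/48 (t(F) = ((F + 0)/(F + F))³/6 = (F/((2*F)))³/6 = (F*(1/(2*F)))³/6 = (½)³/6 = (⅙)*(⅛) = 1/48)
l(o) = o³
l(t(-3*(-3))) - g = (1/48)³ - 1*113 = 1/110592 - 113 = -12496895/110592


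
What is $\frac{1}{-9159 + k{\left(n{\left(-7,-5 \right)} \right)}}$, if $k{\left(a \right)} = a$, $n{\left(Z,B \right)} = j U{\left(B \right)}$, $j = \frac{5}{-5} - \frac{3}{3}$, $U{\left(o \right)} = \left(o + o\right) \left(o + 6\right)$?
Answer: $- \frac{1}{9139} \approx -0.00010942$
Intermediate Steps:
$U{\left(o \right)} = 2 o \left(6 + o\right)$
$j = -2$ ($j = 5 \left(- \frac{1}{5}\right) - 1 = -1 - 1 = -2$)
$n{\left(Z,B \right)} = - 4 B \left(6 + B\right)$ ($n{\left(Z,B \right)} = - 2 \cdot 2 B \left(6 + B\right) = - 4 B \left(6 + B\right)$)
$\frac{1}{-9159 + k{\left(n{\left(-7,-5 \right)} \right)}} = \frac{1}{-9159 - - 20 \left(6 - 5\right)} = \frac{1}{-9159 - \left(-20\right) 1} = \frac{1}{-9159 + 20} = \frac{1}{-9139} = - \frac{1}{9139}$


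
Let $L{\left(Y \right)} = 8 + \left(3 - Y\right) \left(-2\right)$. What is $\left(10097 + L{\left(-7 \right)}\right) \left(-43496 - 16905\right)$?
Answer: $-609144085$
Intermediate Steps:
$L{\left(Y \right)} = 2 + 2 Y$ ($L{\left(Y \right)} = 8 + \left(-6 + 2 Y\right) = 2 + 2 Y$)
$\left(10097 + L{\left(-7 \right)}\right) \left(-43496 - 16905\right) = \left(10097 + \left(2 + 2 \left(-7\right)\right)\right) \left(-43496 - 16905\right) = \left(10097 + \left(2 - 14\right)\right) \left(-60401\right) = \left(10097 - 12\right) \left(-60401\right) = 10085 \left(-60401\right) = -609144085$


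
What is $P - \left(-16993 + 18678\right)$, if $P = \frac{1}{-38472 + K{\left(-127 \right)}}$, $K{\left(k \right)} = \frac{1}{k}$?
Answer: $- \frac{8232817452}{4885945} \approx -1685.0$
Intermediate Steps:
$P = - \frac{127}{4885945}$ ($P = \frac{1}{-38472 + \frac{1}{-127}} = \frac{1}{-38472 - \frac{1}{127}} = \frac{1}{- \frac{4885945}{127}} = - \frac{127}{4885945} \approx -2.5993 \cdot 10^{-5}$)
$P - \left(-16993 + 18678\right) = - \frac{127}{4885945} - \left(-16993 + 18678\right) = - \frac{127}{4885945} - 1685 = - \frac{8232817452}{4885945}$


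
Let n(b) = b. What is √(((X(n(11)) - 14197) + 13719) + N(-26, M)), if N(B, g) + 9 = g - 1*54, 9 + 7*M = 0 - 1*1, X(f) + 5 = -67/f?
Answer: I*√3281817/77 ≈ 23.527*I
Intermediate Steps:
X(f) = -5 - 67/f
M = -10/7 (M = -9/7 + (0 - 1*1)/7 = -9/7 + (0 - 1)/7 = -9/7 + (⅐)*(-1) = -9/7 - ⅐ = -10/7 ≈ -1.4286)
N(B, g) = -63 + g (N(B, g) = -9 + (g - 1*54) = -9 + (g - 54) = -9 + (-54 + g) = -63 + g)
√(((X(n(11)) - 14197) + 13719) + N(-26, M)) = √((((-5 - 67/11) - 14197) + 13719) + (-63 - 10/7)) = √((((-5 - 67*1/11) - 14197) + 13719) - 451/7) = √((((-5 - 67/11) - 14197) + 13719) - 451/7) = √(((-122/11 - 14197) + 13719) - 451/7) = √((-156289/11 + 13719) - 451/7) = √(-5380/11 - 451/7) = √(-42621/77) = I*√3281817/77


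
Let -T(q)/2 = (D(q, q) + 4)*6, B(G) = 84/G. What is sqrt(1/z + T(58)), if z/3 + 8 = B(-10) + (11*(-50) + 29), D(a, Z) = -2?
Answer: I*sqrt(1559553609)/8061 ≈ 4.899*I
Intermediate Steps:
T(q) = -24 (T(q) = -2*(-2 + 4)*6 = -4*6 = -2*12 = -24)
z = -8061/5 (z = -24 + 3*(84/(-10) + (11*(-50) + 29)) = -24 + 3*(84*(-1/10) + (-550 + 29)) = -24 + 3*(-42/5 - 521) = -24 + 3*(-2647/5) = -24 - 7941/5 = -8061/5 ≈ -1612.2)
sqrt(1/z + T(58)) = sqrt(1/(-8061/5) - 24) = sqrt(-5/8061 - 24) = sqrt(-193469/8061) = I*sqrt(1559553609)/8061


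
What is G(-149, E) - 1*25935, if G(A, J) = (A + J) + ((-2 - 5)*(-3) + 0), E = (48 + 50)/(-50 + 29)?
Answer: -78203/3 ≈ -26068.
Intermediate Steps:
E = -14/3 (E = 98/(-21) = 98*(-1/21) = -14/3 ≈ -4.6667)
G(A, J) = 21 + A + J (G(A, J) = (A + J) + (-7*(-3) + 0) = (A + J) + (21 + 0) = (A + J) + 21 = 21 + A + J)
G(-149, E) - 1*25935 = (21 - 149 - 14/3) - 1*25935 = -398/3 - 25935 = -78203/3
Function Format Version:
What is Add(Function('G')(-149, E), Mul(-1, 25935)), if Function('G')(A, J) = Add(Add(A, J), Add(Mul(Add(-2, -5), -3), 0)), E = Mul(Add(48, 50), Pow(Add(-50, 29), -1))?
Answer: Rational(-78203, 3) ≈ -26068.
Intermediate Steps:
E = Rational(-14, 3) (E = Mul(98, Pow(-21, -1)) = Mul(98, Rational(-1, 21)) = Rational(-14, 3) ≈ -4.6667)
Function('G')(A, J) = Add(21, A, J) (Function('G')(A, J) = Add(Add(A, J), Add(Mul(-7, -3), 0)) = Add(Add(A, J), Add(21, 0)) = Add(Add(A, J), 21) = Add(21, A, J))
Add(Function('G')(-149, E), Mul(-1, 25935)) = Add(Add(21, -149, Rational(-14, 3)), Mul(-1, 25935)) = Add(Rational(-398, 3), -25935) = Rational(-78203, 3)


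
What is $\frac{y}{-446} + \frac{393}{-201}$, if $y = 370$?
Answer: $- \frac{41608}{14941} \approx -2.7848$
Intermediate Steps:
$\frac{y}{-446} + \frac{393}{-201} = \frac{370}{-446} + \frac{393}{-201} = 370 \left(- \frac{1}{446}\right) + 393 \left(- \frac{1}{201}\right) = - \frac{185}{223} - \frac{131}{67} = - \frac{41608}{14941}$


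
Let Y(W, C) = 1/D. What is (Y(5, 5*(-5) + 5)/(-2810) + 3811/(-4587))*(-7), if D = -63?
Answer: 224885581/38668410 ≈ 5.8157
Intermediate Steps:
Y(W, C) = -1/63 (Y(W, C) = 1/(-63) = -1/63)
(Y(5, 5*(-5) + 5)/(-2810) + 3811/(-4587))*(-7) = (-1/63/(-2810) + 3811/(-4587))*(-7) = (-1/63*(-1/2810) + 3811*(-1/4587))*(-7) = (1/177030 - 3811/4587)*(-7) = -224885581/270678870*(-7) = 224885581/38668410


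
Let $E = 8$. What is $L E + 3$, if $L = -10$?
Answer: $-77$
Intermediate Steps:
$L E + 3 = \left(-10\right) 8 + 3 = -80 + 3 = -77$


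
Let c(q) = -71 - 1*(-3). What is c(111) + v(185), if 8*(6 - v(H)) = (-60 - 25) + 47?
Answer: -229/4 ≈ -57.250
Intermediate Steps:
v(H) = 43/4 (v(H) = 6 - ((-60 - 25) + 47)/8 = 6 - (-85 + 47)/8 = 6 - ⅛*(-38) = 6 + 19/4 = 43/4)
c(q) = -68 (c(q) = -71 + 3 = -68)
c(111) + v(185) = -68 + 43/4 = -229/4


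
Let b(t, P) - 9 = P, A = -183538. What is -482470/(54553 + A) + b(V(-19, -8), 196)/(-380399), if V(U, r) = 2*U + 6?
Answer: 36700932721/9813153003 ≈ 3.7400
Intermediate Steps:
V(U, r) = 6 + 2*U
b(t, P) = 9 + P
-482470/(54553 + A) + b(V(-19, -8), 196)/(-380399) = -482470/(54553 - 183538) + (9 + 196)/(-380399) = -482470/(-128985) + 205*(-1/380399) = -482470*(-1/128985) - 205/380399 = 96494/25797 - 205/380399 = 36700932721/9813153003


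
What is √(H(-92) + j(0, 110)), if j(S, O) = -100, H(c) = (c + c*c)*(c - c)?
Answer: 10*I ≈ 10.0*I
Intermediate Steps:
H(c) = 0 (H(c) = (c + c²)*0 = 0)
√(H(-92) + j(0, 110)) = √(0 - 100) = √(-100) = 10*I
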